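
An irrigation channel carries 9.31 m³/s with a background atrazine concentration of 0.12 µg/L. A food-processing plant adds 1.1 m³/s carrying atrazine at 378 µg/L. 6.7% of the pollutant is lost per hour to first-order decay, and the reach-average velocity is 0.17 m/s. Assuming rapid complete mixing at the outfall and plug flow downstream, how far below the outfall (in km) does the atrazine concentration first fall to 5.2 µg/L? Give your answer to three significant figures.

After mixing, C = (9.310·0.1200 + 1.100·378.0) / 10.41 = 416.9/10.41 = 40.05 µg/L.
6.7%/h lost → k = −ln(1 − 0.067) = 0.06935 h⁻¹.
Set 40.05·exp(−k·t) = 5.2 → t = ln(40.05/5.2)/k = 106000 s = 29.44 h.
Distance = v·t = 0.17·106000 = 18020 m = 18.02 km.

18.0 km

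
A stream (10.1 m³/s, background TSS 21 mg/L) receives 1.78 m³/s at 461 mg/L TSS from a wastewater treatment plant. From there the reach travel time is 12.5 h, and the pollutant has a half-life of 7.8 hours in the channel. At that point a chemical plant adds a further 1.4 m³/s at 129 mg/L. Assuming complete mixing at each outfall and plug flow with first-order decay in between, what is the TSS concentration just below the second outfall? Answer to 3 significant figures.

39.2 mg/L

Mass balance: C = (10.10·21.00 + 1.780·461.0) / 11.88 = 1033/11.88 = 86.93 mg/L; combined flow 11.88 m³/s.
Half-life 7.8 h → k = ln 2 / 7.8 = 0.08887 h⁻¹ = 2.133 d⁻¹.
Decay over the reach: 86.93·exp(−kt) = 86.93·0.3293 = 28.62 mg/L.
Second outfall: C = (11.88·28.62 + 1.400·129.0)/13.28 = 39.21 mg/L.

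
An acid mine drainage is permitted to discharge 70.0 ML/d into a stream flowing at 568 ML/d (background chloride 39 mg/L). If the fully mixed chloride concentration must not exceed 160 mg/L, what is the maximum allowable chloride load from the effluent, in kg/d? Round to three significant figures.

79900 kg/d

Mass balance at the limit: 568.0·39.00 + 70.00·Cₑ = 638.0·160 → Cₑ = 1142 mg/L.
70.00 ML/d = 0.8102 m³/s. Load = 0.8102 m³/s × 1142 g/m³ × 86 400 s/d = 79930 kg/d.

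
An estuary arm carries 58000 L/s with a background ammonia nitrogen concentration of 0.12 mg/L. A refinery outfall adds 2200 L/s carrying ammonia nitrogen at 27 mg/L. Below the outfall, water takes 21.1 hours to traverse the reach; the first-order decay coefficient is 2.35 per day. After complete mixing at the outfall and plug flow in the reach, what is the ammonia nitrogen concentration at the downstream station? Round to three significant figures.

After mixing, C = (58000·0.1200 + 2200·27.00) / 60200 = 66360/60200 = 1.102 mg/L.
Applying C = C₀e^(−kt): 1.102 × 0.1267 = 0.1396 mg/L.

0.140 mg/L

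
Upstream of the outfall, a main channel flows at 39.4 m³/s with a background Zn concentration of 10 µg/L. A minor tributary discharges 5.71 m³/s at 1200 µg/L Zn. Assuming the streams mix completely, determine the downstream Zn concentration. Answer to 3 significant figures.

161 µg/L

Conservation of mass: C = (39.40·10.00 + 5.710·1200) / 45.11 = 7246/45.11 = 160.6 µg/L.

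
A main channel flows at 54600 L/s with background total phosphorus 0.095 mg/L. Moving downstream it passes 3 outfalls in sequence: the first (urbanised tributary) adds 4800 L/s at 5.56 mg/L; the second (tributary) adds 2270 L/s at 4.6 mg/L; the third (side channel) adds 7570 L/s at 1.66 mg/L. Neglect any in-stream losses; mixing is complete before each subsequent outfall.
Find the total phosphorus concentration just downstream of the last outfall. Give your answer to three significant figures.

After outfall 1: Q = 54600 + 4800 = 59400 L/s; C = (54600·0.09500 + 4800·5.560)/59400 = 0.5366 mg/L.
After outfall 2: Q = 59400 + 2270 = 61670 L/s; C = (59400·0.5366 + 2270·4.600)/61670 = 0.6862 mg/L.
After outfall 3: Q = 61670 + 7570 = 69240 L/s; C = (61670·0.6862 + 7570·1.660)/69240 = 0.7927 mg/L.

0.793 mg/L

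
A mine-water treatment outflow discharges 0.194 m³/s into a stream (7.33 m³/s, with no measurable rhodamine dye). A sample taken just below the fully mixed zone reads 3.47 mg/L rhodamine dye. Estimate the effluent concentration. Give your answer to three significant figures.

135 mg/L

Mass balance: 7.330·0 + 0.1940·Cₑ = 7.524·3.470
→ Cₑ = (7.524·3.470 − 7.330·0) / 0.1940 = 134.6 mg/L.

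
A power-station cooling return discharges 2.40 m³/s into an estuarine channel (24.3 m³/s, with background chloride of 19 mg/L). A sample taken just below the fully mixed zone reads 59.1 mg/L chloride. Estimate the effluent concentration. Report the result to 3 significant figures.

465 mg/L

Mass balance: 24.30·19.00 + 2.400·Cₑ = 26.70·59.10
→ Cₑ = (26.70·59.10 − 24.30·19.00) / 2.400 = 465.1 mg/L.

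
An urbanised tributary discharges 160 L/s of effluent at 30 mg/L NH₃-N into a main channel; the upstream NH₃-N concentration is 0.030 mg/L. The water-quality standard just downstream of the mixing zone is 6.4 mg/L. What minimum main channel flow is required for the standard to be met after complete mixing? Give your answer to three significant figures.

593 L/s

Set C_mix = 6.4: (Q·0.03000 + 160.0·30.00) / (Q + 160.0) = 6.4
→ Q = 160.0·(30.00 − 6.4)/(6.4 − 0.03000) = 592.8 L/s.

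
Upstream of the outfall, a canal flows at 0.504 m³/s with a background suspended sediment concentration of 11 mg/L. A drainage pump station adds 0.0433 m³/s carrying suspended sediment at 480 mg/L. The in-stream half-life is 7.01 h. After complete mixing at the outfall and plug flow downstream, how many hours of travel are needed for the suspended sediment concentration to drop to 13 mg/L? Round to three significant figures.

13.2 h

Flow-weighted average: C = (0.5040·11.00 + 0.04330·480.0) / 0.5473 = 26.33/0.5473 = 48.11 mg/L.
Half-life 7.01 h → k = ln 2 / 7.01 = 0.09888 h⁻¹ = 2.373 d⁻¹.
48.11·exp(−k·t) = 13 → t = ln(48.11/13)/k = 47640 s = 13.23 h.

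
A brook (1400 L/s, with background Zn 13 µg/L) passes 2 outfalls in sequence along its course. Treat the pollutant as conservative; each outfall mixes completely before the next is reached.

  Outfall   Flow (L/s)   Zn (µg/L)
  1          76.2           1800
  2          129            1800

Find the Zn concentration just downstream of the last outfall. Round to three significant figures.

241 µg/L

Outfall 1: combined Q = 1476 L/s; C = (1400·13.00 + 76.20·1800)/1476 = 105.2 µg/L.
Outfall 2: combined Q = 1605 L/s; C = (1476·105.2 + 129.0·1800)/1605 = 241.4 µg/L.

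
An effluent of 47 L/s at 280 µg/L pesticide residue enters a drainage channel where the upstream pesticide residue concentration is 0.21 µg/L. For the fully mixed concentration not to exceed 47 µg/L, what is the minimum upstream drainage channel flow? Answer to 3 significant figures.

234 L/s

Set C_mix = 47: (Q·0.2100 + 47.00·280.0) / (Q + 47.00) = 47
→ Q = 47.00·(280.0 − 47)/(47 − 0.2100) = 234.0 L/s.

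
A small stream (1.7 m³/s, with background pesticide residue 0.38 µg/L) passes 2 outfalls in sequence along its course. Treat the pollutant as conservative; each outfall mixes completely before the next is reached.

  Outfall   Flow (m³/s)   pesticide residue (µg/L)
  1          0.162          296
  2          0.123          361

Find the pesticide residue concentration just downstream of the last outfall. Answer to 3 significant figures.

Outfall 1: combined Q = 1.862 m³/s; C = (1.700·0.3800 + 0.1620·296.0)/1.862 = 26.10 µg/L.
Outfall 2: combined Q = 1.985 m³/s; C = (1.862·26.10 + 0.1230·361.0)/1.985 = 46.85 µg/L.

46.9 µg/L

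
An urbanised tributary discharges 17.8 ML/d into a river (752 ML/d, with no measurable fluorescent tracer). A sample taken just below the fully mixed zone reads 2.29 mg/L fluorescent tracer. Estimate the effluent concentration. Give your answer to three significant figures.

99.0 mg/L

Mass balance: 752.0·0 + 17.80·Cₑ = 769.8·2.290
→ Cₑ = (769.8·2.290 − 752.0·0) / 17.80 = 99.04 mg/L.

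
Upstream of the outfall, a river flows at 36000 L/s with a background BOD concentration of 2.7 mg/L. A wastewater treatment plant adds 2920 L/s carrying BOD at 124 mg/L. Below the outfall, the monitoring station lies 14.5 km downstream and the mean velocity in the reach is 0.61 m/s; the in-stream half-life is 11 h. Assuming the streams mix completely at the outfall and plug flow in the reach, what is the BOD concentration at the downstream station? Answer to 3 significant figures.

7.78 mg/L

Flow-weighted average: C = (36000·2.700 + 2920·124.0) / 38920 = 459300/38920 = 11.80 mg/L.
Travel time t = 14.5·1000 / 0.61 = 23770 s = 6.603 h.
Half-life 11 h → k = ln 2 / 11 = 0.06301 h⁻¹ = 1.512 d⁻¹.
After decay, C = 11.80 × e^(−kt) = 11.80 × 0.6596 = 7.784 mg/L.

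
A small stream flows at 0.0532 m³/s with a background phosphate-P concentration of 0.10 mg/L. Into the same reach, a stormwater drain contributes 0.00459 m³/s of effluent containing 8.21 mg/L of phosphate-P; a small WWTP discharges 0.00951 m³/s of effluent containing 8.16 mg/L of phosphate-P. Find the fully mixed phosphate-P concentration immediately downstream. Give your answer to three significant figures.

Mixed concentration C = ΣQC/ΣQ = (0.05320·0.1000 + 0.004590·8.210 + 0.009510·8.160) / 0.06730 = 0.1206/0.06730 = 1.792 mg/L.

1.79 mg/L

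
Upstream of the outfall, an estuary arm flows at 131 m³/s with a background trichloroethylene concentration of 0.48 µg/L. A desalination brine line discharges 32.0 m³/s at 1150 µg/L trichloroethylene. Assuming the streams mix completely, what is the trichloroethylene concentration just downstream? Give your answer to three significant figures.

226 µg/L

Flow-weighted average: C = (131.0·0.4800 + 32.00·1150) / 163.0 = 36860/163.0 = 226.2 µg/L.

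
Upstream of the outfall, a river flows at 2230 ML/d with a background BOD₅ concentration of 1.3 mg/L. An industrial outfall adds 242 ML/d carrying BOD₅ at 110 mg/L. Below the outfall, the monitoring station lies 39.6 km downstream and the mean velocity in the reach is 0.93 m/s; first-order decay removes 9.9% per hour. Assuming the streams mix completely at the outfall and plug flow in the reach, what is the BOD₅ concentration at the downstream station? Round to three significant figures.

3.48 mg/L

Conservation of mass: C = (2230·1.300 + 242.0·110.0) / 2472 = 29520/2472 = 11.94 mg/L.
Travel time t = 39.6·1000 / 0.93 = 42580 s = 11.83 h.
9.9%/h lost → k = −ln(1 − 0.099) = 0.1043 h⁻¹.
First-order decay: C = 11.94·exp(−k·t) = 11.94·0.2914 = 3.480 mg/L.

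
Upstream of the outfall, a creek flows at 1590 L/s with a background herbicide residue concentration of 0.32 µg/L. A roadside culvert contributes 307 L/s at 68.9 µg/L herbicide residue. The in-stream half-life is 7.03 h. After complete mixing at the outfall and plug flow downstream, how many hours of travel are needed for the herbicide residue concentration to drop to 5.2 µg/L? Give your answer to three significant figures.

Mass balance: C = (1590·0.3200 + 307.0·68.90) / 1897 = 21660/1897 = 11.42 µg/L.
Half-life 7.03 h → k = ln 2 / 7.03 = 0.09860 h⁻¹ = 2.366 d⁻¹.
11.42·exp(−k·t) = 5.2 → t = ln(11.42/5.2)/k = 28720 s = 7.978 h.

7.98 h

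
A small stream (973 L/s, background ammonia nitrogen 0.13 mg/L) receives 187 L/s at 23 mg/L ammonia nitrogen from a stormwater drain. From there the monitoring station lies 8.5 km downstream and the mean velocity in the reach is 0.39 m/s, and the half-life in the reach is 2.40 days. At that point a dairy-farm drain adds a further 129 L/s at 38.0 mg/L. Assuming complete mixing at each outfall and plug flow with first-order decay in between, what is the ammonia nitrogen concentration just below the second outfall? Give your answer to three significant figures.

7.00 mg/L

Mass balance: C = (973.0·0.1300 + 187.0·23.00) / 1160 = 4427/1160 = 3.817 mg/L; combined flow 1160 L/s.
Travel time t = 8.5·1000 / 0.39 = 21790 s = 6.054 h.
Half-life 2.40 d → k = ln 2 / 2.40 = 0.2888 d⁻¹.
First-order decay: C = 3.817·exp(−k·t) = 3.817·0.9297 = 3.549 mg/L.
At the second outfall, C = (1160·3.549 + 129.0·38.00) / (1160 + 129.0) = 6.996 mg/L.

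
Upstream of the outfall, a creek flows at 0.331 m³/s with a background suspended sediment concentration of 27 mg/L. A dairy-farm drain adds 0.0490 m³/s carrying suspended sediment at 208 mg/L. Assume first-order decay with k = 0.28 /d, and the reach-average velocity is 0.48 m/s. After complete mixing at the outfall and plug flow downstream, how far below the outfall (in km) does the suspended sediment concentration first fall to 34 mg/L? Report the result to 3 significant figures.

58.1 km

Mixed concentration C = ΣQC/ΣQ = (0.3310·27.00 + 0.04900·208.0) / 0.3800 = 19.13/0.3800 = 50.34 mg/L.
Set 50.34·exp(−k·t) = 34 → t = ln(50.34/34)/k = 121100 s = 33.64 h.
Distance = v·t = 0.48·121100 = 58120 m = 58.12 km.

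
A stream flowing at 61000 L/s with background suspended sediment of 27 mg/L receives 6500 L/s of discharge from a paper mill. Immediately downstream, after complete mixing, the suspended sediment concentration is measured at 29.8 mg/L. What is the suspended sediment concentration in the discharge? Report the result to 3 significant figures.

56.1 mg/L

Mass balance: 61000·27.00 + 6500·Cₑ = 67500·29.80
→ Cₑ = (67500·29.80 − 61000·27.00) / 6500 = 56.08 mg/L.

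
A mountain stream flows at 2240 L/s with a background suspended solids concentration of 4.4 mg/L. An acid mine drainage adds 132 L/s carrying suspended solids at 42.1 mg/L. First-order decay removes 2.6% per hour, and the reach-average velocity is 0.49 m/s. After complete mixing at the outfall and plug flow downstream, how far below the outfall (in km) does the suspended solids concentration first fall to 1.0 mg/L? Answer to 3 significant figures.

Flow-weighted average: C = (2240·4.400 + 132.0·42.10) / 2372 = 15410/2372 = 6.498 mg/L.
2.6%/h lost → k = −ln(1 − 0.026) = 0.02634 h⁻¹.
Set 6.498·exp(−k·t) = 1.0 → t = ln(6.498/1.0)/k = 255700 s = 71.04 h.
Distance = v·t = 0.49·255700 = 125300 m = 125.3 km.

125 km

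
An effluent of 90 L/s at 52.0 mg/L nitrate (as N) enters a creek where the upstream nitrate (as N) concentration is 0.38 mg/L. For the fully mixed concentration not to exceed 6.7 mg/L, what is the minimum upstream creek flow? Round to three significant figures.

645 L/s

Set C_mix = 6.7: (Q·0.3800 + 90.00·52.00) / (Q + 90.00) = 6.7
→ Q = 90.00·(52.00 − 6.7)/(6.7 − 0.3800) = 645.1 L/s.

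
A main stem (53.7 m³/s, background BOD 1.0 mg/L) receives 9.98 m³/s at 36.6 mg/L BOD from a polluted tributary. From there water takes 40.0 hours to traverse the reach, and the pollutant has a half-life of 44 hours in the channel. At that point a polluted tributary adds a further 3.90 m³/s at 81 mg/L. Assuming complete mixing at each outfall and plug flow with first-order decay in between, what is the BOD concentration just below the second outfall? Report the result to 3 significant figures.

Conservation of mass: C = (53.70·1.000 + 9.980·36.60) / 63.68 = 419.0/63.68 = 6.579 mg/L; combined flow 63.68 m³/s.
Half-life 44 h → k = ln 2 / 44 = 0.01575 h⁻¹ = 0.3781 d⁻¹.
Decay over the reach: 6.579·exp(−kt) = 6.579·0.5325 = 3.504 mg/L.
Second outfall: C = (63.68·3.504 + 3.900·81.00)/67.58 = 7.976 mg/L.

7.98 mg/L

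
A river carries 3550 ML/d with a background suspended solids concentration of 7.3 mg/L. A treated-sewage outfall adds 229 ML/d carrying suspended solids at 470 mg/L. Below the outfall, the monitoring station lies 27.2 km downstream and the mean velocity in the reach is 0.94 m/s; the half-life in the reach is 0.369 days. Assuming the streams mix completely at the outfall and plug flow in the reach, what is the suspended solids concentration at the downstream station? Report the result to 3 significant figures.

18.8 mg/L

Mixed concentration C = ΣQC/ΣQ = (3550·7.300 + 229.0·470.0) / 3779 = 133500/3779 = 35.34 mg/L.
Travel time t = 27.2·1000 / 0.94 = 28940 s = 8.038 h.
Half-life 0.369 d → k = ln 2 / 0.369 = 1.878 d⁻¹.
Decay over the reach: 35.34·exp(−kt) = 35.34·0.5331 = 18.84 mg/L.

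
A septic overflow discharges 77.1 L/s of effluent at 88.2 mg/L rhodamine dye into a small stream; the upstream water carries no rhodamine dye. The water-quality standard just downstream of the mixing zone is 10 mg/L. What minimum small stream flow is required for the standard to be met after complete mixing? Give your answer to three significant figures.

Set C_mix = 10: (Q·0 + 77.10·88.20) / (Q + 77.10) = 10
→ Q = 77.10·(88.20 − 10)/(10 − 0) = 602.9 L/s.

603 L/s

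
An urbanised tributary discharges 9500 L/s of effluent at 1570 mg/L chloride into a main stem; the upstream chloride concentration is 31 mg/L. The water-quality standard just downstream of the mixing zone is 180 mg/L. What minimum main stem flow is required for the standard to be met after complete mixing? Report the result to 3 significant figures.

88600 L/s

Set C_mix = 180: (Q·31.00 + 9500·1570) / (Q + 9500) = 180
→ Q = 9500·(1570 − 180)/(180 − 31.00) = 88620 L/s.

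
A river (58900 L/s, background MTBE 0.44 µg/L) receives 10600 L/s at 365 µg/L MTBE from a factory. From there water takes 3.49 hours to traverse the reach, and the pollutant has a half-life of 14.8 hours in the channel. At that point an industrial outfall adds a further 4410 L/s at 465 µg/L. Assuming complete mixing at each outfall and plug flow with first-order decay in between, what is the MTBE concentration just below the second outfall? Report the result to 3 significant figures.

After mixing, C = (58900·0.4400 + 10600·365.0) / 69500 = 3895000/69500 = 56.04 µg/L; combined flow 69500 L/s.
Half-life 14.8 h → k = ln 2 / 14.8 = 0.04683 h⁻¹ = 1.124 d⁻¹.
Decay over the reach: 56.04·exp(−kt) = 56.04·0.8492 = 47.59 µg/L.
At the second outfall, C = (69500·47.59 + 4410·465.0) / (69500 + 4410) = 72.50 µg/L.

72.5 µg/L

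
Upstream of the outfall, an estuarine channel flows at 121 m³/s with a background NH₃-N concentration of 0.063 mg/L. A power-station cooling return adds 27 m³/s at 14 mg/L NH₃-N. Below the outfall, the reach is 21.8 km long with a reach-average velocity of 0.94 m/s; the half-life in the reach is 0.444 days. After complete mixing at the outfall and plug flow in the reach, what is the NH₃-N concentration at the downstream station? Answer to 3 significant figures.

1.71 mg/L

Mixed concentration C = ΣQC/ΣQ = (121.0·0.06300 + 27.00·14.00) / 148.0 = 385.6/148.0 = 2.606 mg/L.
Travel time t = 21.8·1000 / 0.94 = 23190 s = 6.442 h.
Half-life 0.444 d → k = ln 2 / 0.444 = 1.561 d⁻¹.
Applying C = C₀e^(−kt): 2.606 × 0.6577 = 1.714 mg/L.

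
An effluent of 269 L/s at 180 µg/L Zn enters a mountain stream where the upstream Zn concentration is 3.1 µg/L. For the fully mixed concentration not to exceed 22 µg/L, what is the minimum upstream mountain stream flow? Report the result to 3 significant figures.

Set C_mix = 22: (Q·3.100 + 269.0·180.0) / (Q + 269.0) = 22
→ Q = 269.0·(180.0 − 22)/(22 − 3.100) = 2249 L/s.

2250 L/s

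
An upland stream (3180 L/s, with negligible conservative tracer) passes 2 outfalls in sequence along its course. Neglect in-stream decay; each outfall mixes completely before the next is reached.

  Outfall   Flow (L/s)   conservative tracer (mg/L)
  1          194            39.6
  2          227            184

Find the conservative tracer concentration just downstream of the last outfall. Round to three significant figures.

13.7 mg/L

Outfall 1: combined Q = 3374 L/s; C = (3180·0 + 194.0·39.60)/3374 = 2.277 mg/L.
Outfall 2: combined Q = 3601 L/s; C = (3374·2.277 + 227.0·184.0)/3601 = 13.73 mg/L.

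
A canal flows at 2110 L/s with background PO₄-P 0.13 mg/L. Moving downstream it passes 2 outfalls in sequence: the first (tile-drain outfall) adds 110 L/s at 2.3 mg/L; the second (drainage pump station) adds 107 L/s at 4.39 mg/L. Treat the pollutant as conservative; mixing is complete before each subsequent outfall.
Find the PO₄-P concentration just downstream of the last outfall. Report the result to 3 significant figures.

0.428 mg/L

Outfall 1: combined Q = 2220 L/s; C = (2110·0.1300 + 110.0·2.300)/2220 = 0.2375 mg/L.
Outfall 2: combined Q = 2327 L/s; C = (2220·0.2375 + 107.0·4.390)/2327 = 0.4285 mg/L.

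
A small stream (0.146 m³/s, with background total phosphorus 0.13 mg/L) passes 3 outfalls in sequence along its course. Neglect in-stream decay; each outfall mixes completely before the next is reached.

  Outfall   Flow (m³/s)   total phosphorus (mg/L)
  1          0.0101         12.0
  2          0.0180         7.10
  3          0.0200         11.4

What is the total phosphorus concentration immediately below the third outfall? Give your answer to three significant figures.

2.56 mg/L

After outfall 1: Q = 0.1460 + 0.01010 = 0.1561 m³/s; C = (0.1460·0.1300 + 0.01010·12.00)/0.1561 = 0.8980 mg/L.
After outfall 2: Q = 0.1561 + 0.01800 = 0.1741 m³/s; C = (0.1561·0.8980 + 0.01800·7.100)/0.1741 = 1.539 mg/L.
After outfall 3: Q = 0.1741 + 0.02000 = 0.1941 m³/s; C = (0.1741·1.539 + 0.02000·11.40)/0.1941 = 2.555 mg/L.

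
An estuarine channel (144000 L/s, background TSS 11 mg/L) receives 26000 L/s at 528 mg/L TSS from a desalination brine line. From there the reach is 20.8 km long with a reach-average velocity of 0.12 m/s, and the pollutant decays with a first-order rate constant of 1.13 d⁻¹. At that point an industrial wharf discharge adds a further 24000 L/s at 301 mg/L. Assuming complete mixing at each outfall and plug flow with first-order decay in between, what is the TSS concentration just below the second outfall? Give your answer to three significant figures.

Conservation of mass: C = (144000·11.00 + 26000·528.0) / 170000 = 15310000/170000 = 90.07 mg/L; combined flow 170000 L/s.
Travel time t = 20.8·1000 / 0.12 = 173300 s = 48.15 h.
Decay over the reach: 90.07·exp(−kt) = 90.07·0.1036 = 9.334 mg/L.
At the second outfall, C = (170000·9.334 + 24000·301.0) / (170000 + 24000) = 45.42 mg/L.

45.4 mg/L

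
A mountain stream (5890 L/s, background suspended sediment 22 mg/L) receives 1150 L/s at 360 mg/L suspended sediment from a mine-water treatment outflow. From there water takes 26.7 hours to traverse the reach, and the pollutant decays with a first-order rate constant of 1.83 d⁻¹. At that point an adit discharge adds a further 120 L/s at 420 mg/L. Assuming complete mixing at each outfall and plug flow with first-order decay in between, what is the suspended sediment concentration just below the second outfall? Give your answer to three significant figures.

Conservation of mass: C = (5890·22.00 + 1150·360.0) / 7040 = 543600/7040 = 77.21 mg/L; combined flow 7040 L/s.
After decay, C = 77.21 × e^(−kt) = 77.21 × 0.1306 = 10.08 mg/L.
At the second outfall, C = (7040·10.08 + 120.0·420.0) / (7040 + 120.0) = 16.95 mg/L.

17.0 mg/L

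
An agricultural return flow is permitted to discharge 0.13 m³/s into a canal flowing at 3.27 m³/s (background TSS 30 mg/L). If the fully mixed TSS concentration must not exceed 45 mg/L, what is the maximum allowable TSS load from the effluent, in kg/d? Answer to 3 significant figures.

4740 kg/d

Mass balance at the limit: 3.270·30.00 + 0.1300·Cₑ = 3.400·45 → Cₑ = 422.3 mg/L.
Load = 0.1300 m³/s × 422.3 g/m³ × 86 400 s/d = 4743 kg/d.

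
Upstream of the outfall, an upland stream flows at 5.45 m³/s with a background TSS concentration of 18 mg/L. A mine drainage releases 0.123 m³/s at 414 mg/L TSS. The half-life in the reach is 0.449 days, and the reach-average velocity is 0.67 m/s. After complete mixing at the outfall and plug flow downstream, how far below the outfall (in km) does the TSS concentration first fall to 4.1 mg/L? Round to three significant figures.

70.3 km

Mixed concentration C = ΣQC/ΣQ = (5.450·18.00 + 0.1230·414.0) / 5.573 = 149.0/5.573 = 26.74 mg/L.
Half-life 0.449 d → k = ln 2 / 0.449 = 1.544 d⁻¹.
Set 26.74·exp(−k·t) = 4.1 → t = ln(26.74/4.1)/k = 104900 s = 29.15 h.
Distance = v·t = 0.67·104900 = 70320 m = 70.32 km.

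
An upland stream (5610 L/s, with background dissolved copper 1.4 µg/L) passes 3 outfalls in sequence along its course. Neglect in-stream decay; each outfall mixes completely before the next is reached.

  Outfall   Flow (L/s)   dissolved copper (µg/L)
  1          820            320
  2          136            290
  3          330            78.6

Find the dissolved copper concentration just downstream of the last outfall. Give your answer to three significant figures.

48.7 µg/L

Below outfall 1: Q → 6430 L/s, C = (5610·1.400 + 820.0·320.0)/6430 = 42.03 µg/L.
Below outfall 2: Q → 6566 L/s, C = (6430·42.03 + 136.0·290.0)/6566 = 47.17 µg/L.
Below outfall 3: Q → 6896 L/s, C = (6566·47.17 + 330.0·78.60)/6896 = 48.67 µg/L.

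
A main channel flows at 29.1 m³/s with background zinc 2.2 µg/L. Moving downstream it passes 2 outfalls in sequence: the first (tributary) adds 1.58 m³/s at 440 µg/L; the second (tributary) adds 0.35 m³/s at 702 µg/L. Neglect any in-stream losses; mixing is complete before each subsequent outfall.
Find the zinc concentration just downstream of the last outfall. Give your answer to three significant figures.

Outfall 1: combined Q = 30.68 m³/s; C = (29.10·2.200 + 1.580·440.0)/30.68 = 24.75 µg/L.
Outfall 2: combined Q = 31.03 m³/s; C = (30.68·24.75 + 0.3500·702.0)/31.03 = 32.39 µg/L.

32.4 µg/L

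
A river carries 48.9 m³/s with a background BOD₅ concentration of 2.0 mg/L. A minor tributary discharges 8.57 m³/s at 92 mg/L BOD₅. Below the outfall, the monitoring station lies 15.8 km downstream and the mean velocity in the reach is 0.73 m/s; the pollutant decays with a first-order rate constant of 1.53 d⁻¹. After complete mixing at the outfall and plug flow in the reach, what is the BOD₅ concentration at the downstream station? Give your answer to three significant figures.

10.5 mg/L

Flow-weighted average: C = (48.90·2.000 + 8.570·92.00) / 57.47 = 886.2/57.47 = 15.42 mg/L.
Travel time t = 15.8·1000 / 0.73 = 21640 s = 6.012 h.
After decay, C = 15.42 × e^(−kt) = 15.42 × 0.6816 = 10.51 mg/L.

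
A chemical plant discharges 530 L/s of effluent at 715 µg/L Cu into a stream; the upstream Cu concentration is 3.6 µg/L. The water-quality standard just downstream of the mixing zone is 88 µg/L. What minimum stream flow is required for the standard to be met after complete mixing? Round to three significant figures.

3940 L/s

Set C_mix = 88: (Q·3.600 + 530.0·715.0) / (Q + 530.0) = 88
→ Q = 530.0·(715.0 − 88)/(88 − 3.600) = 3937 L/s.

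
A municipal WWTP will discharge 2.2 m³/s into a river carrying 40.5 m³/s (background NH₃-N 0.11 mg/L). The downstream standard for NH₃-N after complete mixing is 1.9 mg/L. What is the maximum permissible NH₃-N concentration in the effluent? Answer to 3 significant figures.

At the limit, (Qr·Cr + Qe·Cₑ)/(Qr + Qe) = 1.9:
Cₑ = (42.70·1.9 − 40.50·0.1100) / 2.200 = 34.85 mg/L.

34.9 mg/L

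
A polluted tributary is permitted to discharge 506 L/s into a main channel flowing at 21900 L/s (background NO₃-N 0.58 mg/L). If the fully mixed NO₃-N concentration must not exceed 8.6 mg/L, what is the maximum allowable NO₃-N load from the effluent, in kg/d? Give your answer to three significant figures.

Mass balance at the limit: 21900·0.5800 + 506.0·Cₑ = 22410·8.6 → Cₑ = 355.7 mg/L.
506.0 L/s = 0.5060 m³/s. Load = 0.5060 m³/s × 355.7 g/m³ × 86 400 s/d = 15550 kg/d.

15600 kg/d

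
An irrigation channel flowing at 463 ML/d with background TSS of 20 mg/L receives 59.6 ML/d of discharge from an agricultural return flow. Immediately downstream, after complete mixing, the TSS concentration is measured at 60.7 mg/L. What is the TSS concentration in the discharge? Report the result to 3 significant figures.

377 mg/L

Mass balance: 463.0·20.00 + 59.60·Cₑ = 522.6·60.70
→ Cₑ = (522.6·60.70 − 463.0·20.00) / 59.60 = 376.9 mg/L.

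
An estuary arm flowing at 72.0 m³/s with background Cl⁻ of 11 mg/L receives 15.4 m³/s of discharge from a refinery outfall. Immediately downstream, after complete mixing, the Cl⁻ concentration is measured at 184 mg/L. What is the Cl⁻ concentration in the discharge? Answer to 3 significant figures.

993 mg/L

Mass balance: 72.00·11.00 + 15.40·Cₑ = 87.40·184.0
→ Cₑ = (87.40·184.0 − 72.00·11.00) / 15.40 = 992.8 mg/L.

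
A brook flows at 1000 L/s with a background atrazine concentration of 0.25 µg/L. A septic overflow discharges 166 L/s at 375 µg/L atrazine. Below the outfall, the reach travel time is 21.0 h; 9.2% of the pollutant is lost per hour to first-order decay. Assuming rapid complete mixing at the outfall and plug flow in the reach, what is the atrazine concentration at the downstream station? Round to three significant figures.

Mass balance: C = (1000·0.2500 + 166.0·375.0) / 1166 = 62500/1166 = 53.60 µg/L.
9.2%/h lost → k = −ln(1 − 0.092) = 0.09651 h⁻¹.
First-order decay: C = 53.60·exp(−k·t) = 53.60·0.1318 = 7.063 µg/L.

7.06 µg/L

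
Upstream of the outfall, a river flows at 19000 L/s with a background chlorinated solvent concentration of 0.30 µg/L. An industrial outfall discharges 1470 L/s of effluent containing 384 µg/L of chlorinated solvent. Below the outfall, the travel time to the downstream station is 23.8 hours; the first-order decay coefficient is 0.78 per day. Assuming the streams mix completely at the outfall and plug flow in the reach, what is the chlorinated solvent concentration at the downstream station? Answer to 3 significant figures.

Conservation of mass: C = (19000·0.3000 + 1470·384.0) / 20470 = 570200/20470 = 27.85 µg/L.
Decay over the reach: 27.85·exp(−kt) = 27.85·0.4614 = 12.85 µg/L.

12.9 µg/L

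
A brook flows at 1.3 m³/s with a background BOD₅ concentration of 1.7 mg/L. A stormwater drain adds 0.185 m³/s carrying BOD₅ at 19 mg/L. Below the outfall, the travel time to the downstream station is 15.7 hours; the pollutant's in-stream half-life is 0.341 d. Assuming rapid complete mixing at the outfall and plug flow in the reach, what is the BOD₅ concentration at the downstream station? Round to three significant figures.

Flow-weighted average: C = (1.300·1.700 + 0.1850·19.00) / 1.485 = 5.725/1.485 = 3.855 mg/L.
Half-life 0.341 d → k = ln 2 / 0.341 = 2.033 d⁻¹.
Applying C = C₀e^(−kt): 3.855 × 0.2646 = 1.020 mg/L.

1.02 mg/L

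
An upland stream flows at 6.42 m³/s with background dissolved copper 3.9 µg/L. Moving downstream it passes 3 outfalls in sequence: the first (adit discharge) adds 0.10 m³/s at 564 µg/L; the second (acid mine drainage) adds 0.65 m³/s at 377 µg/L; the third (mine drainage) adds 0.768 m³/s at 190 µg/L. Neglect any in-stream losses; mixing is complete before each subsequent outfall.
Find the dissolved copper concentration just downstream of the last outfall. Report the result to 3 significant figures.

59.5 µg/L

After outfall 1: Q = 6.420 + 0.1000 = 6.520 m³/s; C = (6.420·3.900 + 0.1000·564.0)/6.520 = 12.49 µg/L.
After outfall 2: Q = 6.520 + 0.6500 = 7.170 m³/s; C = (6.520·12.49 + 0.6500·377.0)/7.170 = 45.54 µg/L.
After outfall 3: Q = 7.170 + 0.7680 = 7.938 m³/s; C = (7.170·45.54 + 0.7680·190.0)/7.938 = 59.51 µg/L.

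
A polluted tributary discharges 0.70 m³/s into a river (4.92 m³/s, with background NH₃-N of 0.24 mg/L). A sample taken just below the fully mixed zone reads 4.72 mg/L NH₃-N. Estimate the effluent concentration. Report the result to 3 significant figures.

36.2 mg/L

Mass balance: 4.920·0.2400 + 0.7000·Cₑ = 5.620·4.720
→ Cₑ = (5.620·4.720 − 4.920·0.2400) / 0.7000 = 36.21 mg/L.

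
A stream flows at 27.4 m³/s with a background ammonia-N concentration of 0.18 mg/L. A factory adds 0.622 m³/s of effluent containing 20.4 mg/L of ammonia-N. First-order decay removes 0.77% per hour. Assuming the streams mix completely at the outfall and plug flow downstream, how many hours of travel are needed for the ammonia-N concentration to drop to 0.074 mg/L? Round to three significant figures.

After mixing, C = (27.40·0.1800 + 0.6220·20.40) / 28.02 = 17.62/28.02 = 0.6288 mg/L.
0.77%/h lost → k = −ln(1 − 0.0077) = 0.007730 h⁻¹.
0.6288·exp(−k·t) = 0.074 → t = ln(0.6288/0.074)/k = 996600 s = 276.8 h.

277 h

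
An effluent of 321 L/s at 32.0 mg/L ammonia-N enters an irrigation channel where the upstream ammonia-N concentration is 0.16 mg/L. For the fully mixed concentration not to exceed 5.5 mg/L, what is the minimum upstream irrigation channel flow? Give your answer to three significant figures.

Set C_mix = 5.5: (Q·0.1600 + 321.0·32.00) / (Q + 321.0) = 5.5
→ Q = 321.0·(32.00 − 5.5)/(5.5 − 0.1600) = 1593 L/s.

1590 L/s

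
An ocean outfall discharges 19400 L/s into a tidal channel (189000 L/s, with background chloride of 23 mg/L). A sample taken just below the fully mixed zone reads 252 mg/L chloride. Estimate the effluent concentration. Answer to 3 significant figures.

Mass balance: 189000·23.00 + 19400·Cₑ = 208400·252.0
→ Cₑ = (208400·252.0 − 189000·23.00) / 19400 = 2483 mg/L.

2480 mg/L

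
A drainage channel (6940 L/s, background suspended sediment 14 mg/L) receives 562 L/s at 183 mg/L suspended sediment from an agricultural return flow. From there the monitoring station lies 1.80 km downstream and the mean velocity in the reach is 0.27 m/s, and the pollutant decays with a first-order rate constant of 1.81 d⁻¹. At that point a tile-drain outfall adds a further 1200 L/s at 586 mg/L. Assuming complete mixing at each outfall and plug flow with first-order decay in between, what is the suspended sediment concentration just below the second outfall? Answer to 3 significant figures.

101 mg/L

Mass balance: C = (6940·14.00 + 562.0·183.0) / 7502 = 200000/7502 = 26.66 mg/L; combined flow 7502 L/s.
Travel time t = 1.80·1000 / 0.27 = 6667 s = 1.852 h.
First-order decay: C = 26.66·exp(−k·t) = 26.66·0.8697 = 23.19 mg/L.
At the second outfall, C = (7502·23.19 + 1200·586.0) / (7502 + 1200) = 100.8 mg/L.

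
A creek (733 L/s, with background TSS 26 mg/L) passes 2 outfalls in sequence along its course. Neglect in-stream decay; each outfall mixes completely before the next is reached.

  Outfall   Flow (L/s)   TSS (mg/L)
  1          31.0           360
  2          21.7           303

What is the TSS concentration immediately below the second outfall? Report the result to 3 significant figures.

46.8 mg/L

Below outfall 1: Q → 764.0 L/s, C = (733.0·26.00 + 31.00·360.0)/764.0 = 39.55 mg/L.
Below outfall 2: Q → 785.7 L/s, C = (764.0·39.55 + 21.70·303.0)/785.7 = 46.83 mg/L.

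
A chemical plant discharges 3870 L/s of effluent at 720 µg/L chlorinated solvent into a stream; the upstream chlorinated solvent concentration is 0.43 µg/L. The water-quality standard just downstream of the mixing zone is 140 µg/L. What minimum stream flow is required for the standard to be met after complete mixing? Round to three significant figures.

Set C_mix = 140: (Q·0.4300 + 3870·720.0) / (Q + 3870) = 140
→ Q = 3870·(720.0 − 140)/(140 − 0.4300) = 16080 L/s.

16100 L/s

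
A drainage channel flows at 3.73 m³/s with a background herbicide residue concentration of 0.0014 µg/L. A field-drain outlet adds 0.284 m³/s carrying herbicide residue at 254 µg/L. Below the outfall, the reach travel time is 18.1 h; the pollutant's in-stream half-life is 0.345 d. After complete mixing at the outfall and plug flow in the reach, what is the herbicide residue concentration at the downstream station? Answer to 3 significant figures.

Conservation of mass: C = (3.730·0.001400 + 0.2840·254.0) / 4.014 = 72.14/4.014 = 17.97 µg/L.
Half-life 0.345 d → k = ln 2 / 0.345 = 2.009 d⁻¹.
After decay, C = 17.97 × e^(−kt) = 17.97 × 0.2198 = 3.950 µg/L.

3.95 µg/L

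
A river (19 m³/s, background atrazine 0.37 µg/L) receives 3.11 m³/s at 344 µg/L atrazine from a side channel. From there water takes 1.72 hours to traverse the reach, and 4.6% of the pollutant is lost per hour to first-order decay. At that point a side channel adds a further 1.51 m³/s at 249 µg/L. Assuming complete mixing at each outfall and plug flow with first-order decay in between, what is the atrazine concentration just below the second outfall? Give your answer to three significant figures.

58.0 µg/L

Mixed concentration C = ΣQC/ΣQ = (19.00·0.3700 + 3.110·344.0) / 22.11 = 1077/22.11 = 48.71 µg/L; combined flow 22.11 m³/s.
4.6%/h lost → k = −ln(1 − 0.046) = 0.04709 h⁻¹.
Applying C = C₀e^(−kt): 48.71 × 0.9222 = 44.92 µg/L.
Second outfall: C = (22.11·44.92 + 1.510·249.0)/23.62 = 57.96 µg/L.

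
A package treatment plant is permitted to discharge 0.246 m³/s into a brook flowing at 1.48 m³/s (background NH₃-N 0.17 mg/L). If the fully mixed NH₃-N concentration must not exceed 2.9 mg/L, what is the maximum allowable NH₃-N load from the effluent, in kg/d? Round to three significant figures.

411 kg/d

Mass balance at the limit: 1.480·0.1700 + 0.2460·Cₑ = 1.726·2.9 → Cₑ = 19.32 mg/L.
Load = 0.2460 m³/s × 19.32 g/m³ × 86 400 s/d = 410.7 kg/d.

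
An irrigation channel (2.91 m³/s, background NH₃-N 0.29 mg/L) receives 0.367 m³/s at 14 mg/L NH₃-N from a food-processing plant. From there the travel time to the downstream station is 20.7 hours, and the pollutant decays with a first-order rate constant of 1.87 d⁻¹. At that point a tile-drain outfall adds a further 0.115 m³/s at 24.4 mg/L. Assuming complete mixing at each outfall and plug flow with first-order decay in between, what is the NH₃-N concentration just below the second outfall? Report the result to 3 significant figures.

1.18 mg/L

Flow-weighted average: C = (2.910·0.2900 + 0.3670·14.00) / 3.277 = 5.982/3.277 = 1.825 mg/L; combined flow 3.277 m³/s.
Applying C = C₀e^(−kt): 1.825 × 0.1993 = 0.3638 mg/L.
Second outfall: C = (3.277·0.3638 + 0.1150·24.40)/3.392 = 1.179 mg/L.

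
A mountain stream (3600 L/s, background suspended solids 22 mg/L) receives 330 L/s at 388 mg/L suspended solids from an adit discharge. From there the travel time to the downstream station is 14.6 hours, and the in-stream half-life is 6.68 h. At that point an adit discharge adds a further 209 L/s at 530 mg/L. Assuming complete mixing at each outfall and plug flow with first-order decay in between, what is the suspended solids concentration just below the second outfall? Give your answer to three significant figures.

37.8 mg/L

Conservation of mass: C = (3600·22.00 + 330.0·388.0) / 3930 = 207200/3930 = 52.73 mg/L; combined flow 3930 L/s.
Half-life 6.68 h → k = ln 2 / 6.68 = 0.1038 h⁻¹ = 2.490 d⁻¹.
Applying C = C₀e^(−kt): 52.73 × 0.2198 = 11.59 mg/L.
Second outfall: C = (3930·11.59 + 209.0·530.0)/4139 = 37.77 mg/L.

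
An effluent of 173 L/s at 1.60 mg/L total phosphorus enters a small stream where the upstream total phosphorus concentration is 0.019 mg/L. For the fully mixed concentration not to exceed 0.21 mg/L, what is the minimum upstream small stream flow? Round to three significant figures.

Set C_mix = 0.21: (Q·0.01900 + 173.0·1.600) / (Q + 173.0) = 0.21
→ Q = 173.0·(1.600 − 0.21)/(0.21 − 0.01900) = 1259 L/s.

1260 L/s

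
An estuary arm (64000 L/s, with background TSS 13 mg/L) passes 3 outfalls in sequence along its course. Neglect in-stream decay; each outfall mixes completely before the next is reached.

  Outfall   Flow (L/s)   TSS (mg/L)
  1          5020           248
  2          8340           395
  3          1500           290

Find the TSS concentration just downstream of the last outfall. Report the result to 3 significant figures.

73.6 mg/L

After outfall 1: Q = 64000 + 5020 = 69020 L/s; C = (64000·13.00 + 5020·248.0)/69020 = 30.09 mg/L.
After outfall 2: Q = 69020 + 8340 = 77360 L/s; C = (69020·30.09 + 8340·395.0)/77360 = 69.43 mg/L.
After outfall 3: Q = 77360 + 1500 = 78860 L/s; C = (77360·69.43 + 1500·290.0)/78860 = 73.63 mg/L.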